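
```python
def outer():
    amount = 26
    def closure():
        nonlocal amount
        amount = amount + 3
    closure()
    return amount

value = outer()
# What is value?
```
29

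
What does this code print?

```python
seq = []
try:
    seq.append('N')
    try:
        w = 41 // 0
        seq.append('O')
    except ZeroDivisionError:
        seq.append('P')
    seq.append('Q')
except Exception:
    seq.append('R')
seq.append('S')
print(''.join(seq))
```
NPQS

Inner exception caught by inner handler, outer continues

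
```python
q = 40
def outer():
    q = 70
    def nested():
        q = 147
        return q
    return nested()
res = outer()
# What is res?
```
147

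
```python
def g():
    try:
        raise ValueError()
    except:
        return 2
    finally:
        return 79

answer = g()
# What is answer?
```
79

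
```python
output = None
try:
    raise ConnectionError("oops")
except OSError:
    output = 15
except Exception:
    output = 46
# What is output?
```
15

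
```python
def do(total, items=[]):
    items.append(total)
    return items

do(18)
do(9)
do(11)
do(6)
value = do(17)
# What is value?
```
[18, 9, 11, 6, 17]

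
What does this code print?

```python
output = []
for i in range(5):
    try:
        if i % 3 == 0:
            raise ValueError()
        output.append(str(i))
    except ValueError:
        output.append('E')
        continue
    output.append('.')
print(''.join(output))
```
E1.2.E4.

continue in except skips rest of loop body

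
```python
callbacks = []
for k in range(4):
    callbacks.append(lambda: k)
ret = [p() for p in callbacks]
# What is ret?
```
[3, 3, 3, 3]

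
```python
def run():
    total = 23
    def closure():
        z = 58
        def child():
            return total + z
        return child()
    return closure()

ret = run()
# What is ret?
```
81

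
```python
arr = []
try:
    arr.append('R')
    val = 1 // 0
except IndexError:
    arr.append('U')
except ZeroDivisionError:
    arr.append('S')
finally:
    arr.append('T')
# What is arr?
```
['R', 'S', 'T']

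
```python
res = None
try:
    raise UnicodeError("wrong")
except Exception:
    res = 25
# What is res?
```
25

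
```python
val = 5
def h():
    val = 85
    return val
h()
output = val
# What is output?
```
5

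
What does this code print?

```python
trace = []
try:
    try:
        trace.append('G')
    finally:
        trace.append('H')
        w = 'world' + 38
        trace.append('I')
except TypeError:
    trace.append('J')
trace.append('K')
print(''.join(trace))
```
GHJK

Exception in inner finally caught by outer except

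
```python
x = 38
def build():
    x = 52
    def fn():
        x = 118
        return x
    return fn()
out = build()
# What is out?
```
118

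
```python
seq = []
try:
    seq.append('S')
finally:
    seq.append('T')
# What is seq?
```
['S', 'T']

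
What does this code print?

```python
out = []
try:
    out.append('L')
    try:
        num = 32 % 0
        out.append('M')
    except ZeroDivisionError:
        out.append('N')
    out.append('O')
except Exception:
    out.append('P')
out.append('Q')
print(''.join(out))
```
LNOQ

Inner exception caught by inner handler, outer continues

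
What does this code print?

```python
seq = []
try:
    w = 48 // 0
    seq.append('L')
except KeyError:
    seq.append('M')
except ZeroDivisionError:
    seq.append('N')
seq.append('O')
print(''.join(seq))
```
NO

ZeroDivisionError is caught by its specific handler, not KeyError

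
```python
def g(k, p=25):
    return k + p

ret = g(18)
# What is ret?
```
43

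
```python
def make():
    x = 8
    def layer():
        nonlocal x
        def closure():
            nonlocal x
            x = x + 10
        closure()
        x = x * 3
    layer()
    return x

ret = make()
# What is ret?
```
54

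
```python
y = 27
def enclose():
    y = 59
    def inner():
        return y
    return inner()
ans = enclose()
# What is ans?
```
59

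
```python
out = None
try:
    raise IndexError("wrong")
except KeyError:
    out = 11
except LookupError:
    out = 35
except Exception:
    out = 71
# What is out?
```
35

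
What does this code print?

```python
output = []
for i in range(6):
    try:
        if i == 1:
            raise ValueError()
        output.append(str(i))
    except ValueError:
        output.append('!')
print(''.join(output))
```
0!2345

Exception on i=1 caught, loop continues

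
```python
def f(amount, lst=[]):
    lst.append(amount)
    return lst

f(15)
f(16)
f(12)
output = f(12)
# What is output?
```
[15, 16, 12, 12]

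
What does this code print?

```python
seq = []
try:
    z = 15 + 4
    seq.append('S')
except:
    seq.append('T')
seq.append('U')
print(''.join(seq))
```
SU

No exception, try block completes normally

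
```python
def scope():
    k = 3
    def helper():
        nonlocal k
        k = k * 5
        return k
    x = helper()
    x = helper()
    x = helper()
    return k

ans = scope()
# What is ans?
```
375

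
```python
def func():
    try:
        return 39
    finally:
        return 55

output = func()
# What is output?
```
55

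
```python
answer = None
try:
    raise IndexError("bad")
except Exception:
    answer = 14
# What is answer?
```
14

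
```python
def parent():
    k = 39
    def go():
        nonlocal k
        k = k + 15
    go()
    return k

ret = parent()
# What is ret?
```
54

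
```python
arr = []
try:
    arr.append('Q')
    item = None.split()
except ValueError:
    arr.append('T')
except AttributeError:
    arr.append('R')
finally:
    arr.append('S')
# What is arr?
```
['Q', 'R', 'S']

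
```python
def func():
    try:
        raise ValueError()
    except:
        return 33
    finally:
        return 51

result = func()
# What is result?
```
51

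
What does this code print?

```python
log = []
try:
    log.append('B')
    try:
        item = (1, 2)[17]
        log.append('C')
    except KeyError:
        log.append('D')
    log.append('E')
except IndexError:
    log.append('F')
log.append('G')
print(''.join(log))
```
BFG

Inner handler doesn't match, propagates to outer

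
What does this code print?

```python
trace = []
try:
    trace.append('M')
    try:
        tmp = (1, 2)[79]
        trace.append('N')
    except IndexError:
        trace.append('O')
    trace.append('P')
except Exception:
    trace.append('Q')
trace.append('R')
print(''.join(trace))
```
MOPR

Inner exception caught by inner handler, outer continues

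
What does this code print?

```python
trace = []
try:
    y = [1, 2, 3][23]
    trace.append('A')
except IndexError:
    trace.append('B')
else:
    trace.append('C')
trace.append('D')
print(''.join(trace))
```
BD

else block skipped when exception is caught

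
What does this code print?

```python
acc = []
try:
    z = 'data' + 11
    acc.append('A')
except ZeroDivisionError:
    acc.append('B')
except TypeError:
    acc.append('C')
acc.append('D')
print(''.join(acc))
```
CD

TypeError is caught by its specific handler, not ZeroDivisionError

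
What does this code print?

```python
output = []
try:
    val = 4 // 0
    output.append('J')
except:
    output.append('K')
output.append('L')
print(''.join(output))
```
KL

Exception raised in try, caught by bare except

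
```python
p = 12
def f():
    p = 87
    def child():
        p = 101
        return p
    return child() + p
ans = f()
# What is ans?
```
188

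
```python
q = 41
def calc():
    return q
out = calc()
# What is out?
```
41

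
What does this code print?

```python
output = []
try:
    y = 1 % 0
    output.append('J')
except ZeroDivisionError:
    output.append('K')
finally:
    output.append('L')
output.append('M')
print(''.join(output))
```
KLM

finally always runs, even after exception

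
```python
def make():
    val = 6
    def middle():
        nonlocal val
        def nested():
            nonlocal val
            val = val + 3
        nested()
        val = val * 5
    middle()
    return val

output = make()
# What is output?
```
45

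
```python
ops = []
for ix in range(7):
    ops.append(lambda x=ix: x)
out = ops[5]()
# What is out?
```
5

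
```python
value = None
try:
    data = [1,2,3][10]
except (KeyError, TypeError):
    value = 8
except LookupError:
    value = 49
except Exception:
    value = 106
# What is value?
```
49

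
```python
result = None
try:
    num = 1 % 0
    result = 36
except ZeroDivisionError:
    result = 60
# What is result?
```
60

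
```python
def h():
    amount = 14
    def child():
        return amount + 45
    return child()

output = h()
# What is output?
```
59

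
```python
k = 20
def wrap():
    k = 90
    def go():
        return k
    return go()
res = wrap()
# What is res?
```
90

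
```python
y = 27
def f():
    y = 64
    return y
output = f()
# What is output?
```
64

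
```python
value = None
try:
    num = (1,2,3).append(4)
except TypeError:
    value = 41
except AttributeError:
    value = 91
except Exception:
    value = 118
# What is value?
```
91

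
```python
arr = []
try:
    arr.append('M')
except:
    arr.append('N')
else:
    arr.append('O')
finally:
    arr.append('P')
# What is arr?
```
['M', 'O', 'P']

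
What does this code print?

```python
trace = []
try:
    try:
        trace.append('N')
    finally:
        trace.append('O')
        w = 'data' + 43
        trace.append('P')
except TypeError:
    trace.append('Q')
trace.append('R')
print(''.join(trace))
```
NOQR

Exception in inner finally caught by outer except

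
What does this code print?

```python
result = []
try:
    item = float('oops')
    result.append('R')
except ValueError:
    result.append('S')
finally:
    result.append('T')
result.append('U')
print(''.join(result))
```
STU

finally always runs, even after exception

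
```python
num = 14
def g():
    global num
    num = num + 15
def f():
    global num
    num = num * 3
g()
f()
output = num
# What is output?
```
87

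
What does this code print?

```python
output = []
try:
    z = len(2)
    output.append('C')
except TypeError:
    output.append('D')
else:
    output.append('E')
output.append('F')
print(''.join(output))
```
DF

else block skipped when exception is caught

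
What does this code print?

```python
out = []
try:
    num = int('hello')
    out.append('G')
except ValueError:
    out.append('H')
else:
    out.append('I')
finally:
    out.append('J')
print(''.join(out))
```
HJ

Exception: except runs, else skipped, finally runs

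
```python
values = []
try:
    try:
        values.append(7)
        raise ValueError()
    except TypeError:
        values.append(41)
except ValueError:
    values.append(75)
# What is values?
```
[7, 75]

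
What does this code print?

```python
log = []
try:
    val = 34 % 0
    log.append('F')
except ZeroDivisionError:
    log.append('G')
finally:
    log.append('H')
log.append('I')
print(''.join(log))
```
GHI

finally always runs, even after exception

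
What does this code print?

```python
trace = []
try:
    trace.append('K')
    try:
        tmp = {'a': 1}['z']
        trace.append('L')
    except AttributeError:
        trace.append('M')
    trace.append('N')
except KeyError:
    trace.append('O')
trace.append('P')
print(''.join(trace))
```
KOP

Inner handler doesn't match, propagates to outer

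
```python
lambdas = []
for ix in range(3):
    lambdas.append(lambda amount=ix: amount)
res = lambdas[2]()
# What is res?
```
2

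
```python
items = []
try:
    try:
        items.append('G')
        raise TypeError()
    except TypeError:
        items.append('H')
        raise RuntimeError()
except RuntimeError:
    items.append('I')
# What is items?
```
['G', 'H', 'I']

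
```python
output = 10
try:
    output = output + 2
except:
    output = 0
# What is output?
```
12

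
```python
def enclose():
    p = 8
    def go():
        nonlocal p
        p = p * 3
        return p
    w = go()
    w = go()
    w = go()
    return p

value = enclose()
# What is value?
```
216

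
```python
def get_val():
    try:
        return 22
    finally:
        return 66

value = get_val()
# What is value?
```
66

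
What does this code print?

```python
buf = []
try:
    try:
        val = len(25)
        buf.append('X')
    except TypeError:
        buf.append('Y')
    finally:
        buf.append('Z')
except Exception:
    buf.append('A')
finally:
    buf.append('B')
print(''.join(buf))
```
YZB

Both finally blocks run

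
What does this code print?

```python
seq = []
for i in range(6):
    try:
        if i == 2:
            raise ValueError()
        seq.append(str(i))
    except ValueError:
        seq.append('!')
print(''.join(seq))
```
01!345

Exception on i=2 caught, loop continues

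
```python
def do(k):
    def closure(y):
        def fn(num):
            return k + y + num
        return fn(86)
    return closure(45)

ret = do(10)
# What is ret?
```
141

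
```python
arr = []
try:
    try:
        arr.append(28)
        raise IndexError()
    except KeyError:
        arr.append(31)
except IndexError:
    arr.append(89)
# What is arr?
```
[28, 89]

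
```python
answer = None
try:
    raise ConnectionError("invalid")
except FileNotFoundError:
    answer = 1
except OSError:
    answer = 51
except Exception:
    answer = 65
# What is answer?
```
51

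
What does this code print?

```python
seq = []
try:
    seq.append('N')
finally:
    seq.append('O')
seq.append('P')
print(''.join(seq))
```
NOP

try/finally without except, no exception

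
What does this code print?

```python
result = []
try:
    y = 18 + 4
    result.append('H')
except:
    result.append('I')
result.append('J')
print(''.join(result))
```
HJ

No exception, try block completes normally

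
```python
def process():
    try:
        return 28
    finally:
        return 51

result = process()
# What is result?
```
51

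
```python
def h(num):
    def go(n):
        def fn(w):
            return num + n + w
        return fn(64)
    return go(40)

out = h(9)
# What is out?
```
113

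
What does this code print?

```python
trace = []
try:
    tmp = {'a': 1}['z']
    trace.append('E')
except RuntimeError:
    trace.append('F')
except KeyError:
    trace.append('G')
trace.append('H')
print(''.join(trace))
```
GH

KeyError is caught by its specific handler, not RuntimeError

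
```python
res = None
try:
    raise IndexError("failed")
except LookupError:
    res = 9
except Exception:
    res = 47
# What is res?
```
9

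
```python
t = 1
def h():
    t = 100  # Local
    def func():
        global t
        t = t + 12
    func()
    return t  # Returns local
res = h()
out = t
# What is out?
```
13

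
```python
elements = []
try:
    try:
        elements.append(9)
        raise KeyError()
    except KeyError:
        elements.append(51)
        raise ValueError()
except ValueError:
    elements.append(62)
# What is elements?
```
[9, 51, 62]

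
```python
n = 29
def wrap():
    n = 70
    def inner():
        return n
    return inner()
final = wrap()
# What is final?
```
70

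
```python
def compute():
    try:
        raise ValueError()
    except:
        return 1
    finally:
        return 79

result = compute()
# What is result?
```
79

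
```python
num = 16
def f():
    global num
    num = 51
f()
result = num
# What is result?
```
51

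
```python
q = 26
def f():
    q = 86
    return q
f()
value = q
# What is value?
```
26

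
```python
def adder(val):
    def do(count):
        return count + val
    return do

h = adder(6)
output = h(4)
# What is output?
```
10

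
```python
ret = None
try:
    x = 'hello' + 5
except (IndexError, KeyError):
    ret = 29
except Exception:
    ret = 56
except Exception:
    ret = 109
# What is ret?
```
56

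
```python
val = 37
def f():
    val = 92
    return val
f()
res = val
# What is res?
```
37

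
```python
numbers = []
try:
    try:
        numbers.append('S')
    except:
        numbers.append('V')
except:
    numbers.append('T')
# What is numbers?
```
['S']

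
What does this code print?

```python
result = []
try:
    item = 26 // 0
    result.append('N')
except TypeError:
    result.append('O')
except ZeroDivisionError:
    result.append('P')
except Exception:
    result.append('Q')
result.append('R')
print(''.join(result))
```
PR

ZeroDivisionError matches before generic Exception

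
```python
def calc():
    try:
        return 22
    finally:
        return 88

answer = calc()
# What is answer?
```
88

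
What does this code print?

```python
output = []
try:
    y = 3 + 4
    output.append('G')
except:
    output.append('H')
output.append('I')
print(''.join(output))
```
GI

No exception, try block completes normally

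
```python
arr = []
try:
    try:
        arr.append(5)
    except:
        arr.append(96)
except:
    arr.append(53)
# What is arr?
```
[5]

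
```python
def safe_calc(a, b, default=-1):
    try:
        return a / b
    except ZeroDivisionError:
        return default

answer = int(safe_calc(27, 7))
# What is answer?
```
3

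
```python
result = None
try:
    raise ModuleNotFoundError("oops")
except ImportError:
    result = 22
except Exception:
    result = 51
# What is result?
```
22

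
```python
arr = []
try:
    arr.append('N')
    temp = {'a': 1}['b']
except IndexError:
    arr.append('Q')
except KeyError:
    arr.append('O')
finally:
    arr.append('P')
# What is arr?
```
['N', 'O', 'P']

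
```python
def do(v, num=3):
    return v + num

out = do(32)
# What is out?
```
35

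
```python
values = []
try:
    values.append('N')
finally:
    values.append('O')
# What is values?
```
['N', 'O']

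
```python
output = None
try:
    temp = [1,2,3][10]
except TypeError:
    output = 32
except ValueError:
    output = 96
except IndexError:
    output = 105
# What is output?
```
105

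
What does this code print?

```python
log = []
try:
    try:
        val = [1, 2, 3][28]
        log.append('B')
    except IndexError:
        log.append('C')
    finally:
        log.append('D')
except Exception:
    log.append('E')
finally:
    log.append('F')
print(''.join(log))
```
CDF

Both finally blocks run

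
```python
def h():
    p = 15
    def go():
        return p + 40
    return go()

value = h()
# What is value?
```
55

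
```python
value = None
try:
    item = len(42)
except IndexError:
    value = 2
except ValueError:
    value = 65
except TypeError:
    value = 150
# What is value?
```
150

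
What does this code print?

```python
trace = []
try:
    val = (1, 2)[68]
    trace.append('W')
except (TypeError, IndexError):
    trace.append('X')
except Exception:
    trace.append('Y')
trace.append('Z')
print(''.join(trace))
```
XZ

IndexError matches tuple containing it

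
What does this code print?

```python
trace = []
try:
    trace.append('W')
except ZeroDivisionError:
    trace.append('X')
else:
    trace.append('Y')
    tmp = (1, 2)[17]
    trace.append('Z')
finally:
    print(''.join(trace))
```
WY

Try succeeds, else appends 'Y', IndexError in else is uncaught, finally prints before exception propagates ('Z' never appended)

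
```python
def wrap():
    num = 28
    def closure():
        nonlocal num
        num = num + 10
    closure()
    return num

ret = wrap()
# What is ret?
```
38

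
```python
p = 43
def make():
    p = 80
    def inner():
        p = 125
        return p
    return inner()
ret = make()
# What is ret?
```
125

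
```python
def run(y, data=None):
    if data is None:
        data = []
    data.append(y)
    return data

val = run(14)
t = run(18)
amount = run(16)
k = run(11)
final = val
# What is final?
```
[14]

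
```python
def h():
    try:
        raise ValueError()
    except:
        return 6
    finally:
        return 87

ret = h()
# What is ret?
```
87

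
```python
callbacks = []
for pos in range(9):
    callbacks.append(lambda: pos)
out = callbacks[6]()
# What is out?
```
8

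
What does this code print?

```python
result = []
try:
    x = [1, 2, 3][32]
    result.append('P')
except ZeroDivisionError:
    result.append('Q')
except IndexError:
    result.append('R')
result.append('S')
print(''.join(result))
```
RS

IndexError is caught by its specific handler, not ZeroDivisionError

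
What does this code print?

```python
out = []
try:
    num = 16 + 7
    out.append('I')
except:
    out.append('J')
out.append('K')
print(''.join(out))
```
IK

No exception, try block completes normally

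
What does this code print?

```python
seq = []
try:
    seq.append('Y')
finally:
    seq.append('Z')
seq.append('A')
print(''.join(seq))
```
YZA

try/finally without except, no exception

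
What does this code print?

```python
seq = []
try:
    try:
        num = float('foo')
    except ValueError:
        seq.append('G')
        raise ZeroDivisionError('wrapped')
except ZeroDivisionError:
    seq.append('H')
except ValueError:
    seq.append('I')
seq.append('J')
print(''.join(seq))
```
GHJ

ZeroDivisionError raised and caught, original ValueError not re-raised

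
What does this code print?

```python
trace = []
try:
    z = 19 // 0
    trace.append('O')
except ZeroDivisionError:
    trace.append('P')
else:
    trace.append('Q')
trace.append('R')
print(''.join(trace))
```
PR

else block skipped when exception is caught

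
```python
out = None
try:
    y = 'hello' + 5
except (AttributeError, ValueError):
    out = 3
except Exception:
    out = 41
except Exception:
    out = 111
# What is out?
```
41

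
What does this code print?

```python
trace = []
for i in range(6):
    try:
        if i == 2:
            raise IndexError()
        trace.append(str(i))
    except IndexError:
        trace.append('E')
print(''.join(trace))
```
01E345

Exception on i=2 caught, loop continues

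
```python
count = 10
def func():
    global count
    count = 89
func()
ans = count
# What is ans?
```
89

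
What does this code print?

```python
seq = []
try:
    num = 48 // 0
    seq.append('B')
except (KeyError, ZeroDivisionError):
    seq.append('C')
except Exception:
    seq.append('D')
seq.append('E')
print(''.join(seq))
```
CE

ZeroDivisionError matches tuple containing it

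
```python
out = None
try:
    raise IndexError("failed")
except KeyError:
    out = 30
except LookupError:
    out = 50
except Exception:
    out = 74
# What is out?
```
50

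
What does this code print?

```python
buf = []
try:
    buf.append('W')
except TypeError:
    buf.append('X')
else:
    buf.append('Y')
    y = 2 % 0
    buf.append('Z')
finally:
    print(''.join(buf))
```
WY

Try succeeds, else appends 'Y', ZeroDivisionError in else is uncaught, finally prints before exception propagates ('Z' never appended)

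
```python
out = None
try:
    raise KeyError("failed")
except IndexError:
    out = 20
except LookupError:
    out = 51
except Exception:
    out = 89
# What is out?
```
51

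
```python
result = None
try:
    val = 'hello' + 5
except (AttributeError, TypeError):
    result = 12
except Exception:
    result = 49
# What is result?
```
12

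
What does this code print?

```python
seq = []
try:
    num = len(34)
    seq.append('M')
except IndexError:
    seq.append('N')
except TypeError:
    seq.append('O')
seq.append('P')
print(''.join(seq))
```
OP

TypeError is caught by its specific handler, not IndexError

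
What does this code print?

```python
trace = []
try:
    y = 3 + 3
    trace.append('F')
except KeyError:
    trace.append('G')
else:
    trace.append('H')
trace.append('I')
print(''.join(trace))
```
FHI

else block runs when no exception occurs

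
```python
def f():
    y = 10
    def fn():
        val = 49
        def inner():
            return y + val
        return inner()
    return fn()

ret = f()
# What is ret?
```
59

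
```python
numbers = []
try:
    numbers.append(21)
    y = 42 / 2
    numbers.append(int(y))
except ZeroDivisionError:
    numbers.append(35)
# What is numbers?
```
[21, 21]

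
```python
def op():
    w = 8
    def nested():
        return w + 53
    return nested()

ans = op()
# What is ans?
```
61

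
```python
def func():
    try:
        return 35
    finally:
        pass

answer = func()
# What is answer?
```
35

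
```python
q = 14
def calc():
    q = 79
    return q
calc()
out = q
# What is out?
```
14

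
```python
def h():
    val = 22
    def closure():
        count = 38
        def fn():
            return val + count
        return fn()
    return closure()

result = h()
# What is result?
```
60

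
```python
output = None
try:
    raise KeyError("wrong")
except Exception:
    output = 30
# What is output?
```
30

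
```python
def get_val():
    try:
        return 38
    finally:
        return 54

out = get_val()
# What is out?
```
54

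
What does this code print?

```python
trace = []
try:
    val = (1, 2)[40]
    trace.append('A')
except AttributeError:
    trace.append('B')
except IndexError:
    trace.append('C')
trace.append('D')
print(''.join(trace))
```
CD

IndexError is caught by its specific handler, not AttributeError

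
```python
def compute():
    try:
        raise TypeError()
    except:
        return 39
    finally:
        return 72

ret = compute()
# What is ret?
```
72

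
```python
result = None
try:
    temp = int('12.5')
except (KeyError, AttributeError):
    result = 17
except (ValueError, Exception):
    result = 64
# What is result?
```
64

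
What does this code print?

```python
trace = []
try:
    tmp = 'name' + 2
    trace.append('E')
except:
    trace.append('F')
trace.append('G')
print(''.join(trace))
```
FG

Exception raised in try, caught by bare except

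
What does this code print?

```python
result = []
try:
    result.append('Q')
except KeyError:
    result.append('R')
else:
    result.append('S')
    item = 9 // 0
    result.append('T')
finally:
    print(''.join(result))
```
QS

Try succeeds, else appends 'S', ZeroDivisionError in else is uncaught, finally prints before exception propagates ('T' never appended)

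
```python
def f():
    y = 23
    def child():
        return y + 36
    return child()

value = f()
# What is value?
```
59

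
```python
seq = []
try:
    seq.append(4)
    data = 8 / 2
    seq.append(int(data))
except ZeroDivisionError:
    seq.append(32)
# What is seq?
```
[4, 4]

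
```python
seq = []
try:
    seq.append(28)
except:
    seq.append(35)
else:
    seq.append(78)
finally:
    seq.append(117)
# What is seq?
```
[28, 78, 117]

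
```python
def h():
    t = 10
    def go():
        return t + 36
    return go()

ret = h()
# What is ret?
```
46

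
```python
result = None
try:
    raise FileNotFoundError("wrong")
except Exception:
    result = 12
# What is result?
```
12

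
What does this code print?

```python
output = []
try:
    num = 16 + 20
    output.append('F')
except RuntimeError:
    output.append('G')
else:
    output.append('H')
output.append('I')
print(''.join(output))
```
FHI

else block runs when no exception occurs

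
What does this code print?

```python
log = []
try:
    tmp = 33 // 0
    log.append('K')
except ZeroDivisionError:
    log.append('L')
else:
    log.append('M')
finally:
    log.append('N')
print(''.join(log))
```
LN

Exception: except runs, else skipped, finally runs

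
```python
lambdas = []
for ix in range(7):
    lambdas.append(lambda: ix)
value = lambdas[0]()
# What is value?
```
6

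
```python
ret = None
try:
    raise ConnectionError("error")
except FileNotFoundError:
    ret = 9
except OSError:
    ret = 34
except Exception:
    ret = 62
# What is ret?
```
34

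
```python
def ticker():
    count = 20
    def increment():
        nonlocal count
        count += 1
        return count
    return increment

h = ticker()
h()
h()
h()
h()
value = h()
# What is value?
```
25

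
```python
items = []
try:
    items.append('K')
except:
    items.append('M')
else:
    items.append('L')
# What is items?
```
['K', 'L']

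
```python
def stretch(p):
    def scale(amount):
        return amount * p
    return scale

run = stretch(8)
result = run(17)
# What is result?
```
136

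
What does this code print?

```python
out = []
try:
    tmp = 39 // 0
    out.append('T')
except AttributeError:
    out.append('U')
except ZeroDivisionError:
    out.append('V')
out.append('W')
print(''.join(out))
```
VW

ZeroDivisionError is caught by its specific handler, not AttributeError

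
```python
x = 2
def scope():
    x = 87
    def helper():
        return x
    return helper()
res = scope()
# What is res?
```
87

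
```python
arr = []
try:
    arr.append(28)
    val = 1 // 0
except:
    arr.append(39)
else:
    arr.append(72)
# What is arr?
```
[28, 39]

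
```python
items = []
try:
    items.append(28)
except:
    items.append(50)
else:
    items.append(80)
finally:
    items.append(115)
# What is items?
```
[28, 80, 115]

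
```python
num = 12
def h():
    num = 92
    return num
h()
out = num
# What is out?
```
12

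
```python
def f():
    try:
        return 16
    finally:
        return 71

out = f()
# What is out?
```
71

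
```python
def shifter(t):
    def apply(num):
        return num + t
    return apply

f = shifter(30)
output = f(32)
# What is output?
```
62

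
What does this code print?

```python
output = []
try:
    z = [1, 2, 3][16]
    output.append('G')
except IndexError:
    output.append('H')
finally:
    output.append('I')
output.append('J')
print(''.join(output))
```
HIJ

finally always runs, even after exception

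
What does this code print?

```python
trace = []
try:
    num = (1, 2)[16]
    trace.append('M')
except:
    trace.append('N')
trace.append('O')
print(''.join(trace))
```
NO

Exception raised in try, caught by bare except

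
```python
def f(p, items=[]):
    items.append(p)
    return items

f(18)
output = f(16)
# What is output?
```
[18, 16]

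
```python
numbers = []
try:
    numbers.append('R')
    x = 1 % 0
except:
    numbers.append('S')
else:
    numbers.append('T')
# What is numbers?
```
['R', 'S']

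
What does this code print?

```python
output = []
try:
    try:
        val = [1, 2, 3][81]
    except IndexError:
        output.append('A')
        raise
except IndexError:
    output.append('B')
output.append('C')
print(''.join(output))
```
ABC

raise without argument re-raises current exception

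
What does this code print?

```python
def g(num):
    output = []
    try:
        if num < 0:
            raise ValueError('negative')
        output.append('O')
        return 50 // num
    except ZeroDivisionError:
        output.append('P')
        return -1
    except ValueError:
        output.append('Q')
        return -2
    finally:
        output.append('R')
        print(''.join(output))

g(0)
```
OPR

num=0 causes ZeroDivisionError, caught, finally prints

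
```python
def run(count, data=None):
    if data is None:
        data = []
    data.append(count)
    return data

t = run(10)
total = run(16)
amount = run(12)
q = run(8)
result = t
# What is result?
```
[10]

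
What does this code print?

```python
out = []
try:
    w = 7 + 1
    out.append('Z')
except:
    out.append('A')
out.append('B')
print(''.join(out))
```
ZB

No exception, try block completes normally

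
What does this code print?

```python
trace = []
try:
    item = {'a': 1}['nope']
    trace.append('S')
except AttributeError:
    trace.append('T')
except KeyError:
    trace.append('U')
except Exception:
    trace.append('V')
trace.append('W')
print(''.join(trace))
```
UW

KeyError matches before generic Exception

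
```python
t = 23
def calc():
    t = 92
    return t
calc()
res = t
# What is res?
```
23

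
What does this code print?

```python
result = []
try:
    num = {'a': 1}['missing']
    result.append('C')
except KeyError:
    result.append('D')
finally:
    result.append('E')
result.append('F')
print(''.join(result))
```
DEF

finally always runs, even after exception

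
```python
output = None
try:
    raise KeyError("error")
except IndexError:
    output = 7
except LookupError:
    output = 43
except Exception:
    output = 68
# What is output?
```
43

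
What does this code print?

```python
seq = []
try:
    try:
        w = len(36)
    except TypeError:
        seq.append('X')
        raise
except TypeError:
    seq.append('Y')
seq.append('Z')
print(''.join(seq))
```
XYZ

raise without argument re-raises current exception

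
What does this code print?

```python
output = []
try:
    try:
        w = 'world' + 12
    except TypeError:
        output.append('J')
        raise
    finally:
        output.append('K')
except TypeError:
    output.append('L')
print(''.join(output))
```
JKL

finally runs before re-raised exception propagates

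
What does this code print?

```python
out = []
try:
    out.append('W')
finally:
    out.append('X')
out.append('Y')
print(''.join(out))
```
WXY

try/finally without except, no exception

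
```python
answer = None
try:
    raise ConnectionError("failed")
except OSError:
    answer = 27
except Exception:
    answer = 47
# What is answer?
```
27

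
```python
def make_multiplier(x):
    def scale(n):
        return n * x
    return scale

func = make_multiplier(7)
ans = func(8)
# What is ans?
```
56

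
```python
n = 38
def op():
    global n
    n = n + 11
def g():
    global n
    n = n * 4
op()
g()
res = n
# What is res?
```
196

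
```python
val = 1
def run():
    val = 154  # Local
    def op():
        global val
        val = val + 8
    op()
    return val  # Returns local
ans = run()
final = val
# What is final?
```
9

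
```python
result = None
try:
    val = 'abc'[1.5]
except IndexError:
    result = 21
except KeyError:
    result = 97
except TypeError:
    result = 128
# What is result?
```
128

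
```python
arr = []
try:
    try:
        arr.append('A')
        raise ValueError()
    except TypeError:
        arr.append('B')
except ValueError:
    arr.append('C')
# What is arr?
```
['A', 'C']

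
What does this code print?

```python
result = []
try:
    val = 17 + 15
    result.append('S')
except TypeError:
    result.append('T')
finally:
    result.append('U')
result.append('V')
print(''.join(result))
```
SUV

finally runs after normal execution too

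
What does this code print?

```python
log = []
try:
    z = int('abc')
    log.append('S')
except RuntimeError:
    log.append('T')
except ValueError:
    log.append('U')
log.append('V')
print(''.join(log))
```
UV

ValueError is caught by its specific handler, not RuntimeError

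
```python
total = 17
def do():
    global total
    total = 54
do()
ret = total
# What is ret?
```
54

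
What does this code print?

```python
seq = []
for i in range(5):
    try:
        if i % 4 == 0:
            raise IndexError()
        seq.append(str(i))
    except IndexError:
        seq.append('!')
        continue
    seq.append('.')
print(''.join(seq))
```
!1.2.3.!

continue in except skips rest of loop body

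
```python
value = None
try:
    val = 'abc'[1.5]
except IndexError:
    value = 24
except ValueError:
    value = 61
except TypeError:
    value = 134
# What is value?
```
134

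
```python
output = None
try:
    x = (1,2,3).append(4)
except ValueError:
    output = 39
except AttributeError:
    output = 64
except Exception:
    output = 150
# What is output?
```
64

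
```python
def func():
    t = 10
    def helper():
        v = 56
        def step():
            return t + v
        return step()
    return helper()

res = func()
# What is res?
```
66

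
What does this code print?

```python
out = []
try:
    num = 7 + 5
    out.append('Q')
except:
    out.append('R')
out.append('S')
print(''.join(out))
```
QS

No exception, try block completes normally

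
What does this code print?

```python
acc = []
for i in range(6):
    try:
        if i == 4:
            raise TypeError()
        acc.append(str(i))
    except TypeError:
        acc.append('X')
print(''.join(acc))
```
0123X5

Exception on i=4 caught, loop continues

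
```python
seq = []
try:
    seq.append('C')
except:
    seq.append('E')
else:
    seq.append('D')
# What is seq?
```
['C', 'D']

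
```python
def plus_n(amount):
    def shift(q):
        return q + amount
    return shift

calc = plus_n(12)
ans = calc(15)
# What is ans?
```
27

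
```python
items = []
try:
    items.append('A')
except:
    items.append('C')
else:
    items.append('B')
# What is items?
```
['A', 'B']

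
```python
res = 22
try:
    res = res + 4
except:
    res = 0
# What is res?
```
26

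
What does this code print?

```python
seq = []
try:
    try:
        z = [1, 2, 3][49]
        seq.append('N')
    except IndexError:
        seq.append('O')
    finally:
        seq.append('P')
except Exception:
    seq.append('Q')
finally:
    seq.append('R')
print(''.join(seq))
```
OPR

Both finally blocks run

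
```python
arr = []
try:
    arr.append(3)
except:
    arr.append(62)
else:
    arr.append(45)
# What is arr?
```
[3, 45]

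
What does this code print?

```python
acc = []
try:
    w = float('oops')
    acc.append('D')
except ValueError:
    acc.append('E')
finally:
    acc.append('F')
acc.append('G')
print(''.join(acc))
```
EFG

finally always runs, even after exception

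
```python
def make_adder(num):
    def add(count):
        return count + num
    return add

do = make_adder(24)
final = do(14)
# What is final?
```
38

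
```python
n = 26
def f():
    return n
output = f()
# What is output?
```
26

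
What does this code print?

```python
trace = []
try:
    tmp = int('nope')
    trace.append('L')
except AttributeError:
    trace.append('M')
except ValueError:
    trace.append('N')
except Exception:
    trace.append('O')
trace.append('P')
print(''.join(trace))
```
NP

ValueError matches before generic Exception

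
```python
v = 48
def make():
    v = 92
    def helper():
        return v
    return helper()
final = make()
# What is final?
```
92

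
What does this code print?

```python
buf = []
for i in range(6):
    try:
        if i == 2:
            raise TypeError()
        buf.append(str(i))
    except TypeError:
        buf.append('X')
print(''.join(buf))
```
01X345

Exception on i=2 caught, loop continues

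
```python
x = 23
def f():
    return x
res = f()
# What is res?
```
23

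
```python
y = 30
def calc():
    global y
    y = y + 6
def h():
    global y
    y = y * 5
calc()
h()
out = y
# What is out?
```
180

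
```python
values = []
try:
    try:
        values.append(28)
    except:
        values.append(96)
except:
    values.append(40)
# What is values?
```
[28]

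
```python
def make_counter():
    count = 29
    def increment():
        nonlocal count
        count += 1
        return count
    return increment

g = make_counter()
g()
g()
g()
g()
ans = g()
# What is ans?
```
34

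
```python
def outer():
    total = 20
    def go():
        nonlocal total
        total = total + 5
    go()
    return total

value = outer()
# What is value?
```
25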